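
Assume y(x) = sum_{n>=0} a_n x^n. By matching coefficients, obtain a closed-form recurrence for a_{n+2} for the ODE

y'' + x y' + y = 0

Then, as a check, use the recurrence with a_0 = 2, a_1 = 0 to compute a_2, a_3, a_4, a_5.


Substitute y = sum_n a_n x^n.
y''(x) has coefficient (n+2)(n+1) a_{n+2} at x^n;
x y'(x) has coefficient n a_n at x^n (shift);
y(x) has coefficient 1 a_n at x^n.
Matching x^n: (n+2)(n+1) a_{n+2} + (n + 1) a_n = 0.
Thus a_{n+2} = (-n - 1) / ((n+1)(n+2)) * a_n.

Check with a_0 = 2, a_1 = 0 (apply the recurrence for n = 0, 1, 2, 3): a_0 = 2, a_1 = 0, a_2 = -1, a_3 = 0, a_4 = 1/4, a_5 = 0.

a_(n+2) = (-n - 1) / ((n+1)(n+2)) * a_n; check: a_0 = 2, a_1 = 0, a_2 = -1, a_3 = 0, a_4 = 1/4, a_5 = 0


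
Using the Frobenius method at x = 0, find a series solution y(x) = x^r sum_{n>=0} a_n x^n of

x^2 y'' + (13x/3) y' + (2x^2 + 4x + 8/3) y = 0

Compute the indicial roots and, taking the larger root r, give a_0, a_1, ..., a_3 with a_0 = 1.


Write in Frobenius form y'' + (p(x)/x) y' + (q(x)/x^2) y = 0:
  p(x) = 13/3,  q(x) = 2x^2 + 4x + 8/3.
Indicial equation: r(r-1) + (13/3) r + (8/3) = 0 -> roots r_1 = -4/3, r_2 = -2.
Take r = r_1 = -4/3. Let y(x) = x^r sum_{n>=0} a_n x^n with a_0 = 1.
Substitute y = x^r sum a_n x^n and match x^{r+n}. The recurrence is
  D(n) a_n + 4 a_{n-1} + 2 a_{n-2} = 0,  where D(n) = (r+n)(r+n-1) + (13/3)(r+n) + (8/3).
  a_n = [-4 a_{n-1} - 2 a_{n-2}] / D(n).
Since the indicial polynomial factors as (r - r_1)(r - r_2), D(n) = (r_1 + n - r_1)(r_1 + n - r_2) = n(n + 2/3).
Evaluating step by step (a_0 = 1):
  n = 1: D(1) = 1(1 + 2/3) = 5/3; numerator = -4(1) = -4; a_1 = (-4)/(5/3) = -12/5
  n = 2: D(2) = 2(2 + 2/3) = 16/3; numerator = -4(-12/5) - 2(1) = 38/5; a_2 = (38/5)/(16/3) = 57/40
  n = 3: D(3) = 3(3 + 2/3) = 11; numerator = -4(57/40) - 2(-12/5) = -9/10; a_3 = (-9/10)/(11) = -9/110

r = -4/3; a_0 = 1; a_1 = -12/5; a_2 = 57/40; a_3 = -9/110


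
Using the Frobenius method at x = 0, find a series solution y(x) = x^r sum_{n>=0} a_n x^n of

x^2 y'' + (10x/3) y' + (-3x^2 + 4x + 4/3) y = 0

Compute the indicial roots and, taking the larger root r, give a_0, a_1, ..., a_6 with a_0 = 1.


Write in Frobenius form y'' + (p(x)/x) y' + (q(x)/x^2) y = 0:
  p(x) = 10/3,  q(x) = -3x^2 + 4x + 4/3.
Indicial equation: r(r-1) + (10/3) r + (4/3) = 0 -> roots r_1 = -1, r_2 = -4/3.
Take r = r_1 = -1. Let y(x) = x^r sum_{n>=0} a_n x^n with a_0 = 1.
Substitute y = x^r sum a_n x^n and match x^{r+n}. The recurrence is
  D(n) a_n + 4 a_{n-1} - 3 a_{n-2} = 0,  where D(n) = (r+n)(r+n-1) + (10/3)(r+n) + (4/3).
  a_n = [-4 a_{n-1} + 3 a_{n-2}] / D(n).
Since the indicial polynomial factors as (r - r_1)(r - r_2), D(n) = (r_1 + n - r_1)(r_1 + n - r_2) = n(n + 1/3).
Evaluating step by step (a_0 = 1):
  n = 1: D(1) = 1(1 + 1/3) = 4/3; numerator = -4(1) = -4; a_1 = (-4)/(4/3) = -3
  n = 2: D(2) = 2(2 + 1/3) = 14/3; numerator = -4(-3) + 3(1) = 15; a_2 = (15)/(14/3) = 45/14
  n = 3: D(3) = 3(3 + 1/3) = 10; numerator = -4(45/14) + 3(-3) = -153/7; a_3 = (-153/7)/(10) = -153/70
  n = 4: D(4) = 4(4 + 1/3) = 52/3; numerator = -4(-153/70) + 3(45/14) = 1287/70; a_4 = (1287/70)/(52/3) = 297/280
  n = 5: D(5) = 5(5 + 1/3) = 80/3; numerator = -4(297/280) + 3(-153/70) = -54/5; a_5 = (-54/5)/(80/3) = -81/200
  n = 6: D(6) = 6(6 + 1/3) = 38; numerator = -4(-81/200) + 3(297/280) = 6723/1400; a_6 = (6723/1400)/(38) = 6723/53200

r = -1; a_0 = 1; a_1 = -3; a_2 = 45/14; a_3 = -153/70; a_4 = 297/280; a_5 = -81/200; a_6 = 6723/53200


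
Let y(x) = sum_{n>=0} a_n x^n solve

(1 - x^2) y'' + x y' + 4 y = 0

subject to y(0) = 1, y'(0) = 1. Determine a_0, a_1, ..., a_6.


Ansatz: y(x) = sum_{n>=0} a_n x^n, so y'(x) = sum_{n>=1} n a_n x^(n-1) and y''(x) = sum_{n>=2} n(n-1) a_n x^(n-2).
Substitute into P(x) y'' + Q(x) y' + R(x) y = 0 with P(x) = 1 - x^2, Q(x) = x, R(x) = 4, and match powers of x.
Initial conditions: a_0 = 1, a_1 = 1.
Setting the coefficient of each power of x to zero and solving order by order (substituting the coefficients already found):
  x^0: 2 a_2 + 4 a_0 = 0  ->  2 a_2 = -4 a_0 = -4  ->  a_2 = -2
  x^1: 6 a_3 + 5 a_1 = 0  ->  6 a_3 = -5 a_1 = -5  ->  a_3 = -5/6
  x^2: 12 a_4 + 4 a_2 = 0  ->  12 a_4 = -4 a_2 = 8  ->  a_4 = 2/3
  x^3: 20 a_5 + a_3 = 0  ->  20 a_5 = -a_3 = 5/6  ->  a_5 = 1/24
  x^4: 30 a_6 - 4 a_4 = 0  ->  30 a_6 = 4 a_4 = 8/3  ->  a_6 = 4/45
Truncated series: y(x) = 1 + x - 2 x^2 - (5/6) x^3 + (2/3) x^4 + (1/24) x^5 + (4/45) x^6 + O(x^7).

a_0 = 1; a_1 = 1; a_2 = -2; a_3 = -5/6; a_4 = 2/3; a_5 = 1/24; a_6 = 4/45


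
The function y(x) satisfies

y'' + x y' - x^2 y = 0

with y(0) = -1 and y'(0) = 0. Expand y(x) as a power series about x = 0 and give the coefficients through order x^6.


Ansatz: y(x) = sum_{n>=0} a_n x^n, so y'(x) = sum_{n>=1} n a_n x^(n-1) and y''(x) = sum_{n>=2} n(n-1) a_n x^(n-2).
Substitute into P(x) y'' + Q(x) y' + R(x) y = 0 with P(x) = 1, Q(x) = x, R(x) = -x^2, and match powers of x.
Initial conditions: a_0 = -1, a_1 = 0.
Setting the coefficient of each power of x to zero and solving order by order (substituting the coefficients already found):
  x^0: 2 a_2 = 0  ->  a_2 = 0
  x^1: 6 a_3 + a_1 = 0  ->  6 a_3 = -a_1 = 0  ->  a_3 = 0
  x^2: 12 a_4 + 2 a_2 - a_0 = 0  ->  12 a_4 = -2 a_2 + a_0 = -1  ->  a_4 = -1/12
  x^3: 20 a_5 + 3 a_3 - a_1 = 0  ->  20 a_5 = -3 a_3 + a_1 = 0  ->  a_5 = 0
  x^4: 30 a_6 + 4 a_4 - a_2 = 0  ->  30 a_6 = -4 a_4 + a_2 = 1/3  ->  a_6 = 1/90
Truncated series: y(x) = -1 - (1/12) x^4 + (1/90) x^6 + O(x^7).

a_0 = -1; a_1 = 0; a_2 = 0; a_3 = 0; a_4 = -1/12; a_5 = 0; a_6 = 1/90


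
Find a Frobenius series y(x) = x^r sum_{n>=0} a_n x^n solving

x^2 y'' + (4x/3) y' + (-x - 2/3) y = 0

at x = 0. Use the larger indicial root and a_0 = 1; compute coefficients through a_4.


Write in Frobenius form y'' + (p(x)/x) y' + (q(x)/x^2) y = 0:
  p(x) = 4/3,  q(x) = -x - 2/3.
Indicial equation: r(r-1) + (4/3) r + (-2/3) = 0 -> roots r_1 = 2/3, r_2 = -1.
Take r = r_1 = 2/3. Let y(x) = x^r sum_{n>=0} a_n x^n with a_0 = 1.
Substitute y = x^r sum a_n x^n and match x^{r+n}. The recurrence is
  D(n) a_n - 1 a_{n-1} = 0,  where D(n) = (r+n)(r+n-1) + (4/3)(r+n) + (-2/3).
  a_n = 1 / D(n) * a_{n-1}.
Since the indicial polynomial factors as (r - r_1)(r - r_2), D(n) = (r_1 + n - r_1)(r_1 + n - r_2) = n(n + 5/3).
Evaluating step by step (a_0 = 1):
  n = 1: D(1) = 1(1 + 5/3) = 8/3; numerator = 1(1) = 1; a_1 = (1)/(8/3) = 3/8
  n = 2: D(2) = 2(2 + 5/3) = 22/3; numerator = 1(3/8) = 3/8; a_2 = (3/8)/(22/3) = 9/176
  n = 3: D(3) = 3(3 + 5/3) = 14; numerator = 1(9/176) = 9/176; a_3 = (9/176)/(14) = 9/2464
  n = 4: D(4) = 4(4 + 5/3) = 68/3; numerator = 1(9/2464) = 9/2464; a_4 = (9/2464)/(68/3) = 27/167552

r = 2/3; a_0 = 1; a_1 = 3/8; a_2 = 9/176; a_3 = 9/2464; a_4 = 27/167552


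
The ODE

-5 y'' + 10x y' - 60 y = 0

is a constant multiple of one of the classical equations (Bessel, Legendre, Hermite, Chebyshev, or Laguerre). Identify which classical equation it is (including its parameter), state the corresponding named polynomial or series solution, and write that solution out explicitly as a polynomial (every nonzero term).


All three coefficients share the factor -5; dividing through by -5 gives  y'' - 2x y' + 12 y = 0.
This matches the Hermite equation y'' - 2x y' + 2n y = 0 with 2n = 12, so n = 6; the polynomial solution is H_6(x).
With y = sum_k a_k x^k, matching x^k gives (k+2)(k+1) a_{k+2} = 2(k - n) a_k = 2(k - 6) a_k. The right side vanishes at k = 6, so the series with the parity of 6 terminates at degree 6.
Standard normalization: leading coefficient of H_n is 2^n, so a_6 = 2^6 = 64. Work downward with a_k = (k+1)(k+2) a_{k+2} / (2(k - n)):
  a_4 = (5)(6)(64) / (2(4 - 6)) = 1920/(-4) = -480
  a_2 = (3)(4)(-480) / (2(2 - 6)) = -5760/(-8) = 720
  a_0 = (1)(2)(720) / (2(0 - 6)) = 1440/(-12) = -120
Hence H_6(x) = 64 x^6 - 480 x^4 + 720 x^2 - 120.

H_6(x); series = 64 x^6 - 480 x^4 + 720 x^2 - 120


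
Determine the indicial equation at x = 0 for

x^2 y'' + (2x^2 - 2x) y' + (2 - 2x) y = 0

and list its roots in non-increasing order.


Divide by x^2 to reach normal form y'' + P_1(x) y' + P_2(x) y = 0 with P_1(x) = 2 - 2/x and P_2(x) = -2/x + 2/x^2.
x = 0 is a singular point because the y'-coefficient 2 - 2/x has a pole at x = 0 and the y-coefficient -2/x + 2/x^2 has a pole at x = 0.
It is a regular singular point because x P_1(x) = p(x) = 2x - 2 and x^2 P_2(x) = q(x) = 2 - 2x are polynomials, hence analytic at x = 0.
p(0) = -2,  q(0) = 2.
Indicial equation: r(r-1) + p(0) r + q(0) = 0, i.e. r^2 + (p(0) - 1) r + q(0) = 0, i.e. r^2 - 3 r + 2 = 0.
Discriminant: (-3)^2 - 4(2) = 1, so r = (3 ± 1)/2.
Solving: r_1 = 2, r_2 = 1.

indicial: r^2 - 3 r + 2 = 0; roots r_1 = 2, r_2 = 1


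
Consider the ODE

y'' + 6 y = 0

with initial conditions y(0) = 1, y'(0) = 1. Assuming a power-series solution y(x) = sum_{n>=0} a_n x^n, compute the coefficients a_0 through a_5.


Ansatz: y(x) = sum_{n>=0} a_n x^n, so y'(x) = sum_{n>=1} n a_n x^(n-1) and y''(x) = sum_{n>=2} n(n-1) a_n x^(n-2).
Substitute into P(x) y'' + Q(x) y' + R(x) y = 0 with P(x) = 1, Q(x) = 0, R(x) = 6, and match powers of x.
Initial conditions: a_0 = 1, a_1 = 1.
Setting the coefficient of each power of x to zero and solving order by order (substituting the coefficients already found):
  x^0: 2 a_2 + 6 a_0 = 0  ->  2 a_2 = -6 a_0 = -6  ->  a_2 = -3
  x^1: 6 a_3 + 6 a_1 = 0  ->  6 a_3 = -6 a_1 = -6  ->  a_3 = -1
  x^2: 12 a_4 + 6 a_2 = 0  ->  12 a_4 = -6 a_2 = 18  ->  a_4 = 3/2
  x^3: 20 a_5 + 6 a_3 = 0  ->  20 a_5 = -6 a_3 = 6  ->  a_5 = 3/10
Truncated series: y(x) = 1 + x - 3 x^2 - x^3 + (3/2) x^4 + (3/10) x^5 + O(x^6).

a_0 = 1; a_1 = 1; a_2 = -3; a_3 = -1; a_4 = 3/2; a_5 = 3/10


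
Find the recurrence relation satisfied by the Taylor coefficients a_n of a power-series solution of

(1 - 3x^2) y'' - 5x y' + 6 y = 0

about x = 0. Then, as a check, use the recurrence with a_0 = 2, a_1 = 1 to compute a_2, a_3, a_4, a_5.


Substitute y = sum_n a_n x^n.
(1 - 3 x^2) y'' contributes (n+2)(n+1) a_{n+2} - 3 n(n-1) a_n at x^n.
-5 x y'(x) contributes -5 n a_n at x^n.
6 y(x) contributes 6 a_n at x^n.
Matching x^n: (n+2)(n+1) a_{n+2} + (-3 n(n-1) - 5 n + 6) a_n = 0.
Thus a_{n+2} = (3 n(n-1) + 5 n - 6) / ((n+1)(n+2)) * a_n.

Check with a_0 = 2, a_1 = 1 (apply the recurrence for n = 0, 1, 2, 3): a_0 = 2, a_1 = 1, a_2 = -6, a_3 = -1/6, a_4 = -5, a_5 = -9/40.

a_(n+2) = (3 n(n-1) + 5 n - 6) / ((n+1)(n+2)) * a_n; check: a_0 = 2, a_1 = 1, a_2 = -6, a_3 = -1/6, a_4 = -5, a_5 = -9/40


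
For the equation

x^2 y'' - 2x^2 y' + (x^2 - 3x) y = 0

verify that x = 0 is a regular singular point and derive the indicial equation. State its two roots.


Divide by x^2 to reach normal form y'' + P_1(x) y' + P_2(x) y = 0 with P_1(x) = -2 and P_2(x) = 1 - 3/x.
x = 0 is a singular point because the y-coefficient 1 - 3/x has a pole at x = 0.
It is a regular singular point because x P_1(x) = p(x) = -2x and x^2 P_2(x) = q(x) = x^2 - 3x are polynomials, hence analytic at x = 0.
p(0) = 0,  q(0) = 0.
Indicial equation: r(r-1) + p(0) r + q(0) = 0, i.e. r^2 + (p(0) - 1) r + q(0) = 0, i.e. r^2 - 1 r = 0.
Discriminant: (-1)^2 - 4(0) = 1, so r = (1 ± 1)/2.
Solving: r_1 = 1, r_2 = 0.

indicial: r^2 - 1 r = 0; roots r_1 = 1, r_2 = 0


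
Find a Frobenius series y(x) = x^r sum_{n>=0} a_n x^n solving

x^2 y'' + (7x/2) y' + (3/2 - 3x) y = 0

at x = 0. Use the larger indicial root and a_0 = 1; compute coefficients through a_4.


Write in Frobenius form y'' + (p(x)/x) y' + (q(x)/x^2) y = 0:
  p(x) = 7/2,  q(x) = 3/2 - 3x.
Indicial equation: r(r-1) + (7/2) r + (3/2) = 0 -> roots r_1 = -1, r_2 = -3/2.
Take r = r_1 = -1. Let y(x) = x^r sum_{n>=0} a_n x^n with a_0 = 1.
Substitute y = x^r sum a_n x^n and match x^{r+n}. The recurrence is
  D(n) a_n - 3 a_{n-1} = 0,  where D(n) = (r+n)(r+n-1) + (7/2)(r+n) + (3/2).
  a_n = 3 / D(n) * a_{n-1}.
Since the indicial polynomial factors as (r - r_1)(r - r_2), D(n) = (r_1 + n - r_1)(r_1 + n - r_2) = n(n + 1/2).
Evaluating step by step (a_0 = 1):
  n = 1: D(1) = 1(1 + 1/2) = 3/2; numerator = 3(1) = 3; a_1 = (3)/(3/2) = 2
  n = 2: D(2) = 2(2 + 1/2) = 5; numerator = 3(2) = 6; a_2 = (6)/(5) = 6/5
  n = 3: D(3) = 3(3 + 1/2) = 21/2; numerator = 3(6/5) = 18/5; a_3 = (18/5)/(21/2) = 12/35
  n = 4: D(4) = 4(4 + 1/2) = 18; numerator = 3(12/35) = 36/35; a_4 = (36/35)/(18) = 2/35

r = -1; a_0 = 1; a_1 = 2; a_2 = 6/5; a_3 = 12/35; a_4 = 2/35


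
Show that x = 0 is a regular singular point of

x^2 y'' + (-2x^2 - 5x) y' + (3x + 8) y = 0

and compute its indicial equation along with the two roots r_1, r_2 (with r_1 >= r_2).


Divide by x^2 to reach normal form y'' + P_1(x) y' + P_2(x) y = 0 with P_1(x) = -2 - 5/x and P_2(x) = 3/x + 8/x^2.
x = 0 is a singular point because the y'-coefficient -2 - 5/x has a pole at x = 0 and the y-coefficient 3/x + 8/x^2 has a pole at x = 0.
It is a regular singular point because x P_1(x) = p(x) = -2x - 5 and x^2 P_2(x) = q(x) = 3x + 8 are polynomials, hence analytic at x = 0.
p(0) = -5,  q(0) = 8.
Indicial equation: r(r-1) + p(0) r + q(0) = 0, i.e. r^2 + (p(0) - 1) r + q(0) = 0, i.e. r^2 - 6 r + 8 = 0.
Discriminant: (-6)^2 - 4(8) = 4, so r = (6 ± 2)/2.
Solving: r_1 = 4, r_2 = 2.

indicial: r^2 - 6 r + 8 = 0; roots r_1 = 4, r_2 = 2


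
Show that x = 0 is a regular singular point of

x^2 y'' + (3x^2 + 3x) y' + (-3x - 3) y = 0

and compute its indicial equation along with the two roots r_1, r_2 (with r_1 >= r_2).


Divide by x^2 to reach normal form y'' + P_1(x) y' + P_2(x) y = 0 with P_1(x) = 3 + 3/x and P_2(x) = -3/x - 3/x^2.
x = 0 is a singular point because the y'-coefficient 3 + 3/x has a pole at x = 0 and the y-coefficient -3/x - 3/x^2 has a pole at x = 0.
It is a regular singular point because x P_1(x) = p(x) = 3x + 3 and x^2 P_2(x) = q(x) = -3x - 3 are polynomials, hence analytic at x = 0.
p(0) = 3,  q(0) = -3.
Indicial equation: r(r-1) + p(0) r + q(0) = 0, i.e. r^2 + (p(0) - 1) r + q(0) = 0, i.e. r^2 + 2 r - 3 = 0.
Discriminant: (2)^2 - 4(-3) = 16, so r = (-2 ± 4)/2.
Solving: r_1 = 1, r_2 = -3.

indicial: r^2 + 2 r - 3 = 0; roots r_1 = 1, r_2 = -3


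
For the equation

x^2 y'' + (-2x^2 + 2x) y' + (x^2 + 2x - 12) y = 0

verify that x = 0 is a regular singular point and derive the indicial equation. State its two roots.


Divide by x^2 to reach normal form y'' + P_1(x) y' + P_2(x) y = 0 with P_1(x) = -2 + 2/x and P_2(x) = 1 + 2/x - 12/x^2.
x = 0 is a singular point because the y'-coefficient -2 + 2/x has a pole at x = 0 and the y-coefficient 1 + 2/x - 12/x^2 has a pole at x = 0.
It is a regular singular point because x P_1(x) = p(x) = 2 - 2x and x^2 P_2(x) = q(x) = x^2 + 2x - 12 are polynomials, hence analytic at x = 0.
p(0) = 2,  q(0) = -12.
Indicial equation: r(r-1) + p(0) r + q(0) = 0, i.e. r^2 + (p(0) - 1) r + q(0) = 0, i.e. r^2 + 1 r - 12 = 0.
Discriminant: (1)^2 - 4(-12) = 49, so r = (-1 ± 7)/2.
Solving: r_1 = 3, r_2 = -4.

indicial: r^2 + 1 r - 12 = 0; roots r_1 = 3, r_2 = -4


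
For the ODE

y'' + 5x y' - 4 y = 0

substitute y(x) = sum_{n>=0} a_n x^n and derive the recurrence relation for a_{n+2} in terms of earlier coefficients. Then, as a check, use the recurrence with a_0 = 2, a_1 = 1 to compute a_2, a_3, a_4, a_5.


Substitute y = sum_n a_n x^n.
y''(x) has coefficient (n+2)(n+1) a_{n+2} at x^n;
5 x y'(x) has coefficient 5 n a_n at x^n (shift);
-4 y(x) has coefficient -4 a_n at x^n.
Matching x^n: (n+2)(n+1) a_{n+2} + (5n - 4) a_n = 0.
Thus a_{n+2} = (-5n + 4) / ((n+1)(n+2)) * a_n.

Check with a_0 = 2, a_1 = 1 (apply the recurrence for n = 0, 1, 2, 3): a_0 = 2, a_1 = 1, a_2 = 4, a_3 = -1/6, a_4 = -2, a_5 = 11/120.

a_(n+2) = (-5n + 4) / ((n+1)(n+2)) * a_n; check: a_0 = 2, a_1 = 1, a_2 = 4, a_3 = -1/6, a_4 = -2, a_5 = 11/120


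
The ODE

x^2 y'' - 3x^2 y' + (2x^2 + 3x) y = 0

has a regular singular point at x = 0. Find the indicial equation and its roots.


Divide by x^2 to reach normal form y'' + P_1(x) y' + P_2(x) y = 0 with P_1(x) = -3 and P_2(x) = 2 + 3/x.
x = 0 is a singular point because the y-coefficient 2 + 3/x has a pole at x = 0.
It is a regular singular point because x P_1(x) = p(x) = -3x and x^2 P_2(x) = q(x) = 2x^2 + 3x are polynomials, hence analytic at x = 0.
p(0) = 0,  q(0) = 0.
Indicial equation: r(r-1) + p(0) r + q(0) = 0, i.e. r^2 + (p(0) - 1) r + q(0) = 0, i.e. r^2 - 1 r = 0.
Discriminant: (-1)^2 - 4(0) = 1, so r = (1 ± 1)/2.
Solving: r_1 = 1, r_2 = 0.

indicial: r^2 - 1 r = 0; roots r_1 = 1, r_2 = 0


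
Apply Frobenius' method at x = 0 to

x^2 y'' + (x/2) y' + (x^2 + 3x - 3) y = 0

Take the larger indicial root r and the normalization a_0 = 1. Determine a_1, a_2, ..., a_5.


Write in Frobenius form y'' + (p(x)/x) y' + (q(x)/x^2) y = 0:
  p(x) = 1/2,  q(x) = x^2 + 3x - 3.
Indicial equation: r(r-1) + (1/2) r + (-3) = 0 -> roots r_1 = 2, r_2 = -3/2.
Take r = r_1 = 2. Let y(x) = x^r sum_{n>=0} a_n x^n with a_0 = 1.
Substitute y = x^r sum a_n x^n and match x^{r+n}. The recurrence is
  D(n) a_n + 3 a_{n-1} + 1 a_{n-2} = 0,  where D(n) = (r+n)(r+n-1) + (1/2)(r+n) + (-3).
  a_n = [-3 a_{n-1} - 1 a_{n-2}] / D(n).
Since the indicial polynomial factors as (r - r_1)(r - r_2), D(n) = (r_1 + n - r_1)(r_1 + n - r_2) = n(n + 7/2).
Evaluating step by step (a_0 = 1):
  n = 1: D(1) = 1(1 + 7/2) = 9/2; numerator = -3(1) = -3; a_1 = (-3)/(9/2) = -2/3
  n = 2: D(2) = 2(2 + 7/2) = 11; numerator = -3(-2/3) - 1(1) = 1; a_2 = (1)/(11) = 1/11
  n = 3: D(3) = 3(3 + 7/2) = 39/2; numerator = -3(1/11) - 1(-2/3) = 13/33; a_3 = (13/33)/(39/2) = 2/99
  n = 4: D(4) = 4(4 + 7/2) = 30; numerator = -3(2/99) - 1(1/11) = -5/33; a_4 = (-5/33)/(30) = -1/198
  n = 5: D(5) = 5(5 + 7/2) = 85/2; numerator = -3(-1/198) - 1(2/99) = -1/198; a_5 = (-1/198)/(85/2) = -1/8415

r = 2; a_0 = 1; a_1 = -2/3; a_2 = 1/11; a_3 = 2/99; a_4 = -1/198; a_5 = -1/8415


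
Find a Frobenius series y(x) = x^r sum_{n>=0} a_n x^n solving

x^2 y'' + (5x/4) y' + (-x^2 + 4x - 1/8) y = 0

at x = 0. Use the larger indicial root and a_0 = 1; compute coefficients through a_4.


Write in Frobenius form y'' + (p(x)/x) y' + (q(x)/x^2) y = 0:
  p(x) = 5/4,  q(x) = -x^2 + 4x - 1/8.
Indicial equation: r(r-1) + (5/4) r + (-1/8) = 0 -> roots r_1 = 1/4, r_2 = -1/2.
Take r = r_1 = 1/4. Let y(x) = x^r sum_{n>=0} a_n x^n with a_0 = 1.
Substitute y = x^r sum a_n x^n and match x^{r+n}. The recurrence is
  D(n) a_n + 4 a_{n-1} - 1 a_{n-2} = 0,  where D(n) = (r+n)(r+n-1) + (5/4)(r+n) + (-1/8).
  a_n = [-4 a_{n-1} + 1 a_{n-2}] / D(n).
Since the indicial polynomial factors as (r - r_1)(r - r_2), D(n) = (r_1 + n - r_1)(r_1 + n - r_2) = n(n + 3/4).
Evaluating step by step (a_0 = 1):
  n = 1: D(1) = 1(1 + 3/4) = 7/4; numerator = -4(1) = -4; a_1 = (-4)/(7/4) = -16/7
  n = 2: D(2) = 2(2 + 3/4) = 11/2; numerator = -4(-16/7) + 1(1) = 71/7; a_2 = (71/7)/(11/2) = 142/77
  n = 3: D(3) = 3(3 + 3/4) = 45/4; numerator = -4(142/77) + 1(-16/7) = -744/77; a_3 = (-744/77)/(45/4) = -992/1155
  n = 4: D(4) = 4(4 + 3/4) = 19; numerator = -4(-992/1155) + 1(142/77) = 6098/1155; a_4 = (6098/1155)/(19) = 6098/21945

r = 1/4; a_0 = 1; a_1 = -16/7; a_2 = 142/77; a_3 = -992/1155; a_4 = 6098/21945


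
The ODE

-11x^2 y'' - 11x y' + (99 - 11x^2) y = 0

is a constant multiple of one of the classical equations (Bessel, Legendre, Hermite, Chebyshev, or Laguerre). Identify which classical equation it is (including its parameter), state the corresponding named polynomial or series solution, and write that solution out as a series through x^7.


All three coefficients share the factor -11; dividing through by -11 gives  x^2 y'' + x y' + (x^2 - 9) y = 0.
This matches the Bessel equation x^2 y'' + x y' + (x^2 - nu^2) y = 0 with nu^2 = 9, so nu = 3; the solution bounded at x = 0 is J_3(x).
Frobenius at x = 0: indicial roots ±nu; for r = nu the recurrence k(k + 2nu) c_k = -c_{k-2} gives the standard series J_nu(x) = sum_{k>=0} (-1)^k / (k! (k+nu)!) (x/2)^(2k+nu). Evaluate the first 3 terms:
  k = 0: (-1)^0 / (0! * 3! * 2^3) x^3 = 1/(1*6*8) x^3 = (1/48) x^3
  k = 1: (-1)^1 / (1! * 4! * 2^5) x^5 = -1/(1*24*32) x^5 = (-1/768) x^5
  k = 2: (-1)^2 / (2! * 5! * 2^7) x^7 = 1/(2*120*128) x^7 = (1/30720) x^7
Hence J_3(x) = x^7/30720 - x^5/768 + x^3/48 + ....

J_3(x); series = x^7/30720 - x^5/768 + x^3/48


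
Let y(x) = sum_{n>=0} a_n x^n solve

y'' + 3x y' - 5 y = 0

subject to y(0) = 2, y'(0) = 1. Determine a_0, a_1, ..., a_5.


Ansatz: y(x) = sum_{n>=0} a_n x^n, so y'(x) = sum_{n>=1} n a_n x^(n-1) and y''(x) = sum_{n>=2} n(n-1) a_n x^(n-2).
Substitute into P(x) y'' + Q(x) y' + R(x) y = 0 with P(x) = 1, Q(x) = 3x, R(x) = -5, and match powers of x.
Initial conditions: a_0 = 2, a_1 = 1.
Setting the coefficient of each power of x to zero and solving order by order (substituting the coefficients already found):
  x^0: 2 a_2 - 5 a_0 = 0  ->  2 a_2 = 5 a_0 = 10  ->  a_2 = 5
  x^1: 6 a_3 - 2 a_1 = 0  ->  6 a_3 = 2 a_1 = 2  ->  a_3 = 1/3
  x^2: 12 a_4 + a_2 = 0  ->  12 a_4 = -a_2 = -5  ->  a_4 = -5/12
  x^3: 20 a_5 + 4 a_3 = 0  ->  20 a_5 = -4 a_3 = -4/3  ->  a_5 = -1/15
Truncated series: y(x) = 2 + x + 5 x^2 + (1/3) x^3 - (5/12) x^4 - (1/15) x^5 + O(x^6).

a_0 = 2; a_1 = 1; a_2 = 5; a_3 = 1/3; a_4 = -5/12; a_5 = -1/15


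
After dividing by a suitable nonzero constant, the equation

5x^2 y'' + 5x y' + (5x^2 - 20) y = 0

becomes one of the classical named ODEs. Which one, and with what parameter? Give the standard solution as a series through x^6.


All three coefficients share the factor 5; dividing through by 5 gives  x^2 y'' + x y' + (x^2 - 4) y = 0.
This matches the Bessel equation x^2 y'' + x y' + (x^2 - nu^2) y = 0 with nu^2 = 4, so nu = 2; the solution bounded at x = 0 is J_2(x).
Frobenius at x = 0: indicial roots ±nu; for r = nu the recurrence k(k + 2nu) c_k = -c_{k-2} gives the standard series J_nu(x) = sum_{k>=0} (-1)^k / (k! (k+nu)!) (x/2)^(2k+nu). Evaluate the first 3 terms:
  k = 0: (-1)^0 / (0! * 2! * 2^2) x^2 = 1/(1*2*4) x^2 = (1/8) x^2
  k = 1: (-1)^1 / (1! * 3! * 2^4) x^4 = -1/(1*6*16) x^4 = (-1/96) x^4
  k = 2: (-1)^2 / (2! * 4! * 2^6) x^6 = 1/(2*24*64) x^6 = (1/3072) x^6
Hence J_2(x) = x^6/3072 - x^4/96 + x^2/8 + ....

J_2(x); series = x^6/3072 - x^4/96 + x^2/8


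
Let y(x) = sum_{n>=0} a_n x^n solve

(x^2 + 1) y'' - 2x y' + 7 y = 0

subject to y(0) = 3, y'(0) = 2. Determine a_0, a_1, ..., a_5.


Ansatz: y(x) = sum_{n>=0} a_n x^n, so y'(x) = sum_{n>=1} n a_n x^(n-1) and y''(x) = sum_{n>=2} n(n-1) a_n x^(n-2).
Substitute into P(x) y'' + Q(x) y' + R(x) y = 0 with P(x) = x^2 + 1, Q(x) = -2x, R(x) = 7, and match powers of x.
Initial conditions: a_0 = 3, a_1 = 2.
Setting the coefficient of each power of x to zero and solving order by order (substituting the coefficients already found):
  x^0: 2 a_2 + 7 a_0 = 0  ->  2 a_2 = -7 a_0 = -21  ->  a_2 = -21/2
  x^1: 6 a_3 + 5 a_1 = 0  ->  6 a_3 = -5 a_1 = -10  ->  a_3 = -5/3
  x^2: 12 a_4 + 5 a_2 = 0  ->  12 a_4 = -5 a_2 = 105/2  ->  a_4 = 35/8
  x^3: 20 a_5 + 7 a_3 = 0  ->  20 a_5 = -7 a_3 = 35/3  ->  a_5 = 7/12
Truncated series: y(x) = 3 + 2 x - (21/2) x^2 - (5/3) x^3 + (35/8) x^4 + (7/12) x^5 + O(x^6).

a_0 = 3; a_1 = 2; a_2 = -21/2; a_3 = -5/3; a_4 = 35/8; a_5 = 7/12


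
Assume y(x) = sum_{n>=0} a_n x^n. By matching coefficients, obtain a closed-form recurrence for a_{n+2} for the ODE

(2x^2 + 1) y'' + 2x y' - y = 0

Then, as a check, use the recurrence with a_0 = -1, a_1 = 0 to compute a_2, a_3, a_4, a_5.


Substitute y = sum_n a_n x^n.
(1 + 2 x^2) y'' contributes (n+2)(n+1) a_{n+2} + 2 n(n-1) a_n at x^n.
2 x y'(x) contributes 2 n a_n at x^n.
-y(x) contributes -1 a_n at x^n.
Matching x^n: (n+2)(n+1) a_{n+2} + (2 n(n-1) + 2 n - 1) a_n = 0.
Thus a_{n+2} = (-2 n(n-1) - 2 n + 1) / ((n+1)(n+2)) * a_n.

Check with a_0 = -1, a_1 = 0 (apply the recurrence for n = 0, 1, 2, 3): a_0 = -1, a_1 = 0, a_2 = -1/2, a_3 = 0, a_4 = 7/24, a_5 = 0.

a_(n+2) = (-2 n(n-1) - 2 n + 1) / ((n+1)(n+2)) * a_n; check: a_0 = -1, a_1 = 0, a_2 = -1/2, a_3 = 0, a_4 = 7/24, a_5 = 0


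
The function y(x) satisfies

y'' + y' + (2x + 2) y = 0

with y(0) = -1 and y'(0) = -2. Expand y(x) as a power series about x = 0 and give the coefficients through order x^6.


Ansatz: y(x) = sum_{n>=0} a_n x^n, so y'(x) = sum_{n>=1} n a_n x^(n-1) and y''(x) = sum_{n>=2} n(n-1) a_n x^(n-2).
Substitute into P(x) y'' + Q(x) y' + R(x) y = 0 with P(x) = 1, Q(x) = 1, R(x) = 2x + 2, and match powers of x.
Initial conditions: a_0 = -1, a_1 = -2.
Setting the coefficient of each power of x to zero and solving order by order (substituting the coefficients already found):
  x^0: 2 a_2 + a_1 + 2 a_0 = 0  ->  2 a_2 = -a_1 - 2 a_0 = 4  ->  a_2 = 2
  x^1: 6 a_3 + 2 a_2 + 2 a_1 + 2 a_0 = 0  ->  6 a_3 = -2 a_2 - 2 a_1 - 2 a_0 = 2  ->  a_3 = 1/3
  x^2: 12 a_4 + 3 a_3 + 2 a_2 + 2 a_1 = 0  ->  12 a_4 = -3 a_3 - 2 a_2 - 2 a_1 = -1  ->  a_4 = -1/12
  x^3: 20 a_5 + 4 a_4 + 2 a_3 + 2 a_2 = 0  ->  20 a_5 = -4 a_4 - 2 a_3 - 2 a_2 = -13/3  ->  a_5 = -13/60
  x^4: 30 a_6 + 5 a_5 + 2 a_4 + 2 a_3 = 0  ->  30 a_6 = -5 a_5 - 2 a_4 - 2 a_3 = 7/12  ->  a_6 = 7/360
Truncated series: y(x) = -1 - 2 x + 2 x^2 + (1/3) x^3 - (1/12) x^4 - (13/60) x^5 + (7/360) x^6 + O(x^7).

a_0 = -1; a_1 = -2; a_2 = 2; a_3 = 1/3; a_4 = -1/12; a_5 = -13/60; a_6 = 7/360


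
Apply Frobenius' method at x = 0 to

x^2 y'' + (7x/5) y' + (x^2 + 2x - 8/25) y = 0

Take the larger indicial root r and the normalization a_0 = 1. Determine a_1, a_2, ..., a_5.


Write in Frobenius form y'' + (p(x)/x) y' + (q(x)/x^2) y = 0:
  p(x) = 7/5,  q(x) = x^2 + 2x - 8/25.
Indicial equation: r(r-1) + (7/5) r + (-8/25) = 0 -> roots r_1 = 2/5, r_2 = -4/5.
Take r = r_1 = 2/5. Let y(x) = x^r sum_{n>=0} a_n x^n with a_0 = 1.
Substitute y = x^r sum a_n x^n and match x^{r+n}. The recurrence is
  D(n) a_n + 2 a_{n-1} + 1 a_{n-2} = 0,  where D(n) = (r+n)(r+n-1) + (7/5)(r+n) + (-8/25).
  a_n = [-2 a_{n-1} - 1 a_{n-2}] / D(n).
Since the indicial polynomial factors as (r - r_1)(r - r_2), D(n) = (r_1 + n - r_1)(r_1 + n - r_2) = n(n + 6/5).
Evaluating step by step (a_0 = 1):
  n = 1: D(1) = 1(1 + 6/5) = 11/5; numerator = -2(1) = -2; a_1 = (-2)/(11/5) = -10/11
  n = 2: D(2) = 2(2 + 6/5) = 32/5; numerator = -2(-10/11) - 1(1) = 9/11; a_2 = (9/11)/(32/5) = 45/352
  n = 3: D(3) = 3(3 + 6/5) = 63/5; numerator = -2(45/352) - 1(-10/11) = 115/176; a_3 = (115/176)/(63/5) = 575/11088
  n = 4: D(4) = 4(4 + 6/5) = 104/5; numerator = -2(575/11088) - 1(45/352) = -5135/22176; a_4 = (-5135/22176)/(104/5) = -1975/177408
  n = 5: D(5) = 5(5 + 6/5) = 31; numerator = -2(-1975/177408) - 1(575/11088) = -125/4224; a_5 = (-125/4224)/(31) = -125/130944

r = 2/5; a_0 = 1; a_1 = -10/11; a_2 = 45/352; a_3 = 575/11088; a_4 = -1975/177408; a_5 = -125/130944


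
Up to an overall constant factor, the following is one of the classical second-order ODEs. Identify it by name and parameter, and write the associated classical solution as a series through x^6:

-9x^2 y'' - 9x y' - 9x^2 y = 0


All three coefficients share the factor -9; dividing through by -9 gives  x^2 y'' + x y' + x^2 y = 0.
This matches the Bessel equation x^2 y'' + x y' + (x^2 - nu^2) y = 0 with nu^2 = 0, so nu = 0; the solution bounded at x = 0 is J_0(x).
Frobenius at x = 0: indicial roots ±nu; for r = nu the recurrence k(k + 2nu) c_k = -c_{k-2} gives the standard series J_nu(x) = sum_{k>=0} (-1)^k / (k! (k+nu)!) (x/2)^(2k+nu). Evaluate the first 4 terms:
  k = 0: (-1)^0 / (0! * 0! * 2^0) x^0 = 1/(1*1*1) x^0 = (1) x^0
  k = 1: (-1)^1 / (1! * 1! * 2^2) x^2 = -1/(1*1*4) x^2 = (-1/4) x^2
  k = 2: (-1)^2 / (2! * 2! * 2^4) x^4 = 1/(2*2*16) x^4 = (1/64) x^4
  k = 3: (-1)^3 / (3! * 3! * 2^6) x^6 = -1/(6*6*64) x^6 = (-1/2304) x^6
Hence J_0(x) = -x^6/2304 + x^4/64 - x^2/4 + 1 + ....

J_0(x); series = -x^6/2304 + x^4/64 - x^2/4 + 1


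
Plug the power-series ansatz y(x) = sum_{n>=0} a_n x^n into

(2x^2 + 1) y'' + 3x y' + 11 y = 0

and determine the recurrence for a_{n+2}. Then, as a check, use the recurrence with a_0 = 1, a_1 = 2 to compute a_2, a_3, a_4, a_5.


Substitute y = sum_n a_n x^n.
(1 + 2 x^2) y'' contributes (n+2)(n+1) a_{n+2} + 2 n(n-1) a_n at x^n.
3 x y'(x) contributes 3 n a_n at x^n.
11 y(x) contributes 11 a_n at x^n.
Matching x^n: (n+2)(n+1) a_{n+2} + (2 n(n-1) + 3 n + 11) a_n = 0.
Thus a_{n+2} = (-2 n(n-1) - 3 n - 11) / ((n+1)(n+2)) * a_n.

Check with a_0 = 1, a_1 = 2 (apply the recurrence for n = 0, 1, 2, 3): a_0 = 1, a_1 = 2, a_2 = -11/2, a_3 = -14/3, a_4 = 77/8, a_5 = 112/15.

a_(n+2) = (-2 n(n-1) - 3 n - 11) / ((n+1)(n+2)) * a_n; check: a_0 = 1, a_1 = 2, a_2 = -11/2, a_3 = -14/3, a_4 = 77/8, a_5 = 112/15


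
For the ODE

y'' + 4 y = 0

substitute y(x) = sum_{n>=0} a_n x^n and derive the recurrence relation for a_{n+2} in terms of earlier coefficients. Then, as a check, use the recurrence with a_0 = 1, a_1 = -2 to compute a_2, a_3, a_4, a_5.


Substitute y = sum_n a_n x^n into y'' + (const) y = 0.
y''(x) = sum_{n>=0} (n+2)(n+1) a_{n+2} x^n.
The ODE becomes sum_n [(n+2)(n+1) a_{n+2} + 4 a_n] x^n = 0.
Setting each coefficient to zero gives the recurrence:
  (n+2)(n+1) a_{n+2} + 4 a_n = 0,
  a_{n+2} = -4 / ((n+1)(n+2)) a_n.

Check with a_0 = 1, a_1 = -2 (apply the recurrence for n = 0, 1, 2, 3): a_0 = 1, a_1 = -2, a_2 = -2, a_3 = 4/3, a_4 = 2/3, a_5 = -4/15.

a_{n+2} = -4/((n+1)(n+2)) * a_n; check: a_0 = 1, a_1 = -2, a_2 = -2, a_3 = 4/3, a_4 = 2/3, a_5 = -4/15


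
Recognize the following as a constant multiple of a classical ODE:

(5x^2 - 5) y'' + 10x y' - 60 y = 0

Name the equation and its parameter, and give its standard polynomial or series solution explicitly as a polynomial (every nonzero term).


All three coefficients share the factor -5; dividing through by -5 gives  (1 - x^2) y'' - 2x y' + 12 y = 0.
This matches the Legendre equation (1 - x^2) y'' - 2x y' + n(n+1) y = 0 (note the -2x y' term) with n(n+1) = 12, so n = 3; the polynomial solution is P_3(x).
With y = sum_k a_k x^k, matching x^k gives (k+2)(k+1) a_{k+2} = [k(k+1) - n(n+1)] a_k = (k - 3)(k + 4) a_k. The right side vanishes at k = 3, so the series with the parity of 3 terminates at degree 3.
Standard normalization (P_n(1) = 1): leading coefficient (2n)!/(2^n (n!)^2) = 720/(8*36) = 5/2, so a_3 = 5/2. Work downward with a_k = (k+1)(k+2) a_{k+2} / ((k - 3)(k + 4)):
  a_1 = (2)(3)(5/2) / ((1 - 3)(1 + 4)) = 15/(-10) = -3/2
Hence P_3(x) = 5 x^3/2 - 3 x/2.

P_3(x); series = 5 x^3/2 - 3 x/2


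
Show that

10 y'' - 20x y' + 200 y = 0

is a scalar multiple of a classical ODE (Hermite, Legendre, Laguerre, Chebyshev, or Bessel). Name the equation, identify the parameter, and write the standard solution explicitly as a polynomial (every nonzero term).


All three coefficients share the factor 10; dividing through by 10 gives  y'' - 2x y' + 20 y = 0.
This matches the Hermite equation y'' - 2x y' + 2n y = 0 with 2n = 20, so n = 10; the polynomial solution is H_10(x).
With y = sum_k a_k x^k, matching x^k gives (k+2)(k+1) a_{k+2} = 2(k - n) a_k = 2(k - 10) a_k. The right side vanishes at k = 10, so the series with the parity of 10 terminates at degree 10.
Standard normalization: leading coefficient of H_n is 2^n, so a_10 = 2^10 = 1024. Work downward with a_k = (k+1)(k+2) a_{k+2} / (2(k - n)):
  a_8 = (9)(10)(1024) / (2(8 - 10)) = 92160/(-4) = -23040
  a_6 = (7)(8)(-23040) / (2(6 - 10)) = -1290240/(-8) = 161280
  a_4 = (5)(6)(161280) / (2(4 - 10)) = 4838400/(-12) = -403200
  a_2 = (3)(4)(-403200) / (2(2 - 10)) = -4838400/(-16) = 302400
  a_0 = (1)(2)(302400) / (2(0 - 10)) = 604800/(-20) = -30240
Hence H_10(x) = 1024 x^10 - 23040 x^8 + 161280 x^6 - 403200 x^4 + 302400 x^2 - 30240.

H_10(x); series = 1024 x^10 - 23040 x^8 + 161280 x^6 - 403200 x^4 + 302400 x^2 - 30240


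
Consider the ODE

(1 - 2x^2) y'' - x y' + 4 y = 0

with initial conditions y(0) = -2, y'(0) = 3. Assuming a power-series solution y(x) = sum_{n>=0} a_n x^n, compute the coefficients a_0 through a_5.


Ansatz: y(x) = sum_{n>=0} a_n x^n, so y'(x) = sum_{n>=1} n a_n x^(n-1) and y''(x) = sum_{n>=2} n(n-1) a_n x^(n-2).
Substitute into P(x) y'' + Q(x) y' + R(x) y = 0 with P(x) = 1 - 2x^2, Q(x) = -x, R(x) = 4, and match powers of x.
Initial conditions: a_0 = -2, a_1 = 3.
Setting the coefficient of each power of x to zero and solving order by order (substituting the coefficients already found):
  x^0: 2 a_2 + 4 a_0 = 0  ->  2 a_2 = -4 a_0 = 8  ->  a_2 = 4
  x^1: 6 a_3 + 3 a_1 = 0  ->  6 a_3 = -3 a_1 = -9  ->  a_3 = -3/2
  x^2: 12 a_4 - 2 a_2 = 0  ->  12 a_4 = 2 a_2 = 8  ->  a_4 = 2/3
  x^3: 20 a_5 - 11 a_3 = 0  ->  20 a_5 = 11 a_3 = -33/2  ->  a_5 = -33/40
Truncated series: y(x) = -2 + 3 x + 4 x^2 - (3/2) x^3 + (2/3) x^4 - (33/40) x^5 + O(x^6).

a_0 = -2; a_1 = 3; a_2 = 4; a_3 = -3/2; a_4 = 2/3; a_5 = -33/40


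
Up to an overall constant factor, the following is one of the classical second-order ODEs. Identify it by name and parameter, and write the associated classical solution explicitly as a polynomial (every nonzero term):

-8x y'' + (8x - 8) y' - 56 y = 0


All three coefficients share the factor -8; dividing through by -8 gives  x y'' + (1 - x) y' + 7 y = 0.
This matches the Laguerre equation x y'' + (1 - x) y' + n y = 0 with n = 7; the polynomial solution is L_7(x).
With y = sum_k a_k x^k, matching x^k gives (k+1)k a_{k+1} + (k+1) a_{k+1} - k a_k + n a_k = 0, i.e. (k+1)^2 a_{k+1} = (k - n) a_k = (k - 7) a_k. The right side vanishes at k = 7, so the series terminates at degree 7.
Standard normalization L_n(0) = 1 gives a_0 = 1. Work upward with a_{k+1} = (k - 7) a_k / (k+1)^2:
  a_1 = (0 - 7)(1) / 1^2 = -7/1 = -7
  a_2 = (1 - 7)(-7) / 2^2 = 42/4 = 21/2
  a_3 = (2 - 7)(21/2) / 3^2 = (-105/2)/9 = -35/6
  a_4 = (3 - 7)(-35/6) / 4^2 = (70/3)/16 = 35/24
  a_5 = (4 - 7)(35/24) / 5^2 = (-35/8)/25 = -7/40
  a_6 = (5 - 7)(-7/40) / 6^2 = (7/20)/36 = 7/720
  a_7 = (6 - 7)(7/720) / 7^2 = (-7/720)/49 = -1/5040
Hence L_7(x) = -x^7/5040 + 7 x^6/720 - 7 x^5/40 + 35 x^4/24 - 35 x^3/6 + 21 x^2/2 - 7 x + 1.

L_7(x); series = -x^7/5040 + 7 x^6/720 - 7 x^5/40 + 35 x^4/24 - 35 x^3/6 + 21 x^2/2 - 7 x + 1


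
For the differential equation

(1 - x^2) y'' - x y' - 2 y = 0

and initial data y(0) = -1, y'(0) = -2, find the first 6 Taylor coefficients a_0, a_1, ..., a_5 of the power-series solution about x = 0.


Ansatz: y(x) = sum_{n>=0} a_n x^n, so y'(x) = sum_{n>=1} n a_n x^(n-1) and y''(x) = sum_{n>=2} n(n-1) a_n x^(n-2).
Substitute into P(x) y'' + Q(x) y' + R(x) y = 0 with P(x) = 1 - x^2, Q(x) = -x, R(x) = -2, and match powers of x.
Initial conditions: a_0 = -1, a_1 = -2.
Setting the coefficient of each power of x to zero and solving order by order (substituting the coefficients already found):
  x^0: 2 a_2 - 2 a_0 = 0  ->  2 a_2 = 2 a_0 = -2  ->  a_2 = -1
  x^1: 6 a_3 - 3 a_1 = 0  ->  6 a_3 = 3 a_1 = -6  ->  a_3 = -1
  x^2: 12 a_4 - 6 a_2 = 0  ->  12 a_4 = 6 a_2 = -6  ->  a_4 = -1/2
  x^3: 20 a_5 - 11 a_3 = 0  ->  20 a_5 = 11 a_3 = -11  ->  a_5 = -11/20
Truncated series: y(x) = -1 - 2 x - x^2 - x^3 - (1/2) x^4 - (11/20) x^5 + O(x^6).

a_0 = -1; a_1 = -2; a_2 = -1; a_3 = -1; a_4 = -1/2; a_5 = -11/20


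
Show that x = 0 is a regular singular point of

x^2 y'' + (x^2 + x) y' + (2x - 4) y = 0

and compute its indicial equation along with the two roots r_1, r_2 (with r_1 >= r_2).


Divide by x^2 to reach normal form y'' + P_1(x) y' + P_2(x) y = 0 with P_1(x) = 1 + 1/x and P_2(x) = 2/x - 4/x^2.
x = 0 is a singular point because the y'-coefficient 1 + 1/x has a pole at x = 0 and the y-coefficient 2/x - 4/x^2 has a pole at x = 0.
It is a regular singular point because x P_1(x) = p(x) = x + 1 and x^2 P_2(x) = q(x) = 2x - 4 are polynomials, hence analytic at x = 0.
p(0) = 1,  q(0) = -4.
Indicial equation: r(r-1) + p(0) r + q(0) = 0, i.e. r^2 + (p(0) - 1) r + q(0) = 0, i.e. r^2 - 4 = 0.
Discriminant: (0)^2 - 4(-4) = 16, so r = (0 ± 4)/2.
Solving: r_1 = 2, r_2 = -2.

indicial: r^2 - 4 = 0; roots r_1 = 2, r_2 = -2


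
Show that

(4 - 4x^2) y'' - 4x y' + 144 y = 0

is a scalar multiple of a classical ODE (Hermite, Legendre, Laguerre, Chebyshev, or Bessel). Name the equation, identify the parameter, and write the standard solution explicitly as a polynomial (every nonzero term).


All three coefficients share the factor 4; dividing through by 4 gives  (1 - x^2) y'' - x y' + 36 y = 0.
This matches the Chebyshev equation (1 - x^2) y'' - x y' + n^2 y = 0 (note the -x y' term, not -2x y') with n^2 = 36, so n = 6; the polynomial solution is T_6(x).
With y = sum_k a_k x^k, matching x^k gives (k+2)(k+1) a_{k+2} = (k^2 - n^2) a_k = (k - 6)(k + 6) a_k. The right side vanishes at k = 6, so the series with the parity of 6 terminates at degree 6.
Standard normalization: leading coefficient of T_n is 2^(n-1), so a_6 = 2^5 = 32. Work downward with a_k = (k+1)(k+2) a_{k+2} / ((k - 6)(k + 6)):
  a_4 = (5)(6)(32) / ((4 - 6)(4 + 6)) = 960/(-20) = -48
  a_2 = (3)(4)(-48) / ((2 - 6)(2 + 6)) = -576/(-32) = 18
  a_0 = (1)(2)(18) / ((0 - 6)(0 + 6)) = 36/(-36) = -1
Hence T_6(x) = 32 x^6 - 48 x^4 + 18 x^2 - 1.

T_6(x); series = 32 x^6 - 48 x^4 + 18 x^2 - 1


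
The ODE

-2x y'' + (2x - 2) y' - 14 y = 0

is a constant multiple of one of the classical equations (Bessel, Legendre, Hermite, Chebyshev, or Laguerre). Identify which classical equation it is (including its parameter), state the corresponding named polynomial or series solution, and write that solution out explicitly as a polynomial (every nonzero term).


All three coefficients share the factor -2; dividing through by -2 gives  x y'' + (1 - x) y' + 7 y = 0.
This matches the Laguerre equation x y'' + (1 - x) y' + n y = 0 with n = 7; the polynomial solution is L_7(x).
With y = sum_k a_k x^k, matching x^k gives (k+1)k a_{k+1} + (k+1) a_{k+1} - k a_k + n a_k = 0, i.e. (k+1)^2 a_{k+1} = (k - n) a_k = (k - 7) a_k. The right side vanishes at k = 7, so the series terminates at degree 7.
Standard normalization L_n(0) = 1 gives a_0 = 1. Work upward with a_{k+1} = (k - 7) a_k / (k+1)^2:
  a_1 = (0 - 7)(1) / 1^2 = -7/1 = -7
  a_2 = (1 - 7)(-7) / 2^2 = 42/4 = 21/2
  a_3 = (2 - 7)(21/2) / 3^2 = (-105/2)/9 = -35/6
  a_4 = (3 - 7)(-35/6) / 4^2 = (70/3)/16 = 35/24
  a_5 = (4 - 7)(35/24) / 5^2 = (-35/8)/25 = -7/40
  a_6 = (5 - 7)(-7/40) / 6^2 = (7/20)/36 = 7/720
  a_7 = (6 - 7)(7/720) / 7^2 = (-7/720)/49 = -1/5040
Hence L_7(x) = -x^7/5040 + 7 x^6/720 - 7 x^5/40 + 35 x^4/24 - 35 x^3/6 + 21 x^2/2 - 7 x + 1.

L_7(x); series = -x^7/5040 + 7 x^6/720 - 7 x^5/40 + 35 x^4/24 - 35 x^3/6 + 21 x^2/2 - 7 x + 1


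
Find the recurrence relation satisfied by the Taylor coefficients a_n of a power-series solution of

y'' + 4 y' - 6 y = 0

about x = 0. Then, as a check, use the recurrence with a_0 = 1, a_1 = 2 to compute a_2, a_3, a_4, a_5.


Substitute y = sum_n a_n x^n.
y''(x) has coefficient (n+2)(n+1) a_{n+2} at x^n;
4 y'(x) has coefficient 4 (n+1) a_{n+1} at x^n;
-6 y(x) has coefficient -6 a_n at x^n.
Matching x^n: (n+2)(n+1) a_{n+2} + 4 (n+1) a_{n+1} - 6 a_n = 0.
Thus a_{n+2} = [-4 (n+1) a_{n+1} + 6 a_n] / ((n+1)(n+2)).

Check with a_0 = 1, a_1 = 2 (apply the recurrence for n = 0, 1, 2, 3): a_0 = 1, a_1 = 2, a_2 = -1, a_3 = 10/3, a_4 = -23/6, a_5 = 61/15.

a_(n+2) = [-4 (n+1) a_(n+1) + 6 a_n] / ((n+1)(n+2)); check: a_0 = 1, a_1 = 2, a_2 = -1, a_3 = 10/3, a_4 = -23/6, a_5 = 61/15


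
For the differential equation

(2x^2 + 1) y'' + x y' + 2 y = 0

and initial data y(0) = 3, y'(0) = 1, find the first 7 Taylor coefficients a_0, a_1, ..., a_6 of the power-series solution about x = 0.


Ansatz: y(x) = sum_{n>=0} a_n x^n, so y'(x) = sum_{n>=1} n a_n x^(n-1) and y''(x) = sum_{n>=2} n(n-1) a_n x^(n-2).
Substitute into P(x) y'' + Q(x) y' + R(x) y = 0 with P(x) = 2x^2 + 1, Q(x) = x, R(x) = 2, and match powers of x.
Initial conditions: a_0 = 3, a_1 = 1.
Setting the coefficient of each power of x to zero and solving order by order (substituting the coefficients already found):
  x^0: 2 a_2 + 2 a_0 = 0  ->  2 a_2 = -2 a_0 = -6  ->  a_2 = -3
  x^1: 6 a_3 + 3 a_1 = 0  ->  6 a_3 = -3 a_1 = -3  ->  a_3 = -1/2
  x^2: 12 a_4 + 8 a_2 = 0  ->  12 a_4 = -8 a_2 = 24  ->  a_4 = 2
  x^3: 20 a_5 + 17 a_3 = 0  ->  20 a_5 = -17 a_3 = 17/2  ->  a_5 = 17/40
  x^4: 30 a_6 + 30 a_4 = 0  ->  30 a_6 = -30 a_4 = -60  ->  a_6 = -2
Truncated series: y(x) = 3 + x - 3 x^2 - (1/2) x^3 + 2 x^4 + (17/40) x^5 - 2 x^6 + O(x^7).

a_0 = 3; a_1 = 1; a_2 = -3; a_3 = -1/2; a_4 = 2; a_5 = 17/40; a_6 = -2


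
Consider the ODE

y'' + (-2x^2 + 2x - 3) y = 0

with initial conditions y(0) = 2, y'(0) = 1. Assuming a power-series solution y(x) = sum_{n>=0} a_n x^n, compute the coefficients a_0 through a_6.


Ansatz: y(x) = sum_{n>=0} a_n x^n, so y'(x) = sum_{n>=1} n a_n x^(n-1) and y''(x) = sum_{n>=2} n(n-1) a_n x^(n-2).
Substitute into P(x) y'' + Q(x) y' + R(x) y = 0 with P(x) = 1, Q(x) = 0, R(x) = -2x^2 + 2x - 3, and match powers of x.
Initial conditions: a_0 = 2, a_1 = 1.
Setting the coefficient of each power of x to zero and solving order by order (substituting the coefficients already found):
  x^0: 2 a_2 - 3 a_0 = 0  ->  2 a_2 = 3 a_0 = 6  ->  a_2 = 3
  x^1: 6 a_3 - 3 a_1 + 2 a_0 = 0  ->  6 a_3 = 3 a_1 - 2 a_0 = -1  ->  a_3 = -1/6
  x^2: 12 a_4 - 3 a_2 + 2 a_1 - 2 a_0 = 0  ->  12 a_4 = 3 a_2 - 2 a_1 + 2 a_0 = 11  ->  a_4 = 11/12
  x^3: 20 a_5 - 3 a_3 + 2 a_2 - 2 a_1 = 0  ->  20 a_5 = 3 a_3 - 2 a_2 + 2 a_1 = -9/2  ->  a_5 = -9/40
  x^4: 30 a_6 - 3 a_4 + 2 a_3 - 2 a_2 = 0  ->  30 a_6 = 3 a_4 - 2 a_3 + 2 a_2 = 109/12  ->  a_6 = 109/360
Truncated series: y(x) = 2 + x + 3 x^2 - (1/6) x^3 + (11/12) x^4 - (9/40) x^5 + (109/360) x^6 + O(x^7).

a_0 = 2; a_1 = 1; a_2 = 3; a_3 = -1/6; a_4 = 11/12; a_5 = -9/40; a_6 = 109/360
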